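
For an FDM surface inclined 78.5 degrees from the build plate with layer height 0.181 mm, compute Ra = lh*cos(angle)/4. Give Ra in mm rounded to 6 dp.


Ra = 0.181 * cos(78.5) / 4 = 0.009021 mm


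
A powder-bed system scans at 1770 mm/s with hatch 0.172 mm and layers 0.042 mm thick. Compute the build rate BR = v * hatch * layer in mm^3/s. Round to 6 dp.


Rate = 1770 * 0.172 * 0.042 = 12.78648 mm^3/s


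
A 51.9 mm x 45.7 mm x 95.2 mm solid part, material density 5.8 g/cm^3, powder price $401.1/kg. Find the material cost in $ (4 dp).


V = 51.9 * 45.7 * 95.2 = 225798.216 mm^3 = 225.798216 cm^3
Mass = 225.798216 * 5.8 / 1000 = 1.30962965 kg
Cost = 1.30962965 * 401.1 = 525.2925 $


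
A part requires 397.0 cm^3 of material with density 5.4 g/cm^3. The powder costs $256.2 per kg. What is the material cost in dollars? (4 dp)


Mass = 397.0*5.4/1000 = 2.1438 kg
Cost = 2.1438 * 256.2 = 549.2416 $


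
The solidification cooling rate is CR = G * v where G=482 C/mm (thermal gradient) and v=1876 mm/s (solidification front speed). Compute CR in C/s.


CR = 482 * 1876 = 904232 C/s


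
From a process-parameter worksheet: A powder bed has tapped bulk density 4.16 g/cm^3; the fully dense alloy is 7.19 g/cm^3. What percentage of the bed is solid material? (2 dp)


Packing = (4.16/7.19)*100 = 57.86 %


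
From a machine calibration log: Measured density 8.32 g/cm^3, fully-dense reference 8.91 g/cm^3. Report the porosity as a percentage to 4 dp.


Porosity = (1-8.32/8.91)*100 = 6.6218 %


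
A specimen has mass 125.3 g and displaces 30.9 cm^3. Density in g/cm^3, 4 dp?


rho = 125.3 / 30.9 = 4.055 g/cm^3


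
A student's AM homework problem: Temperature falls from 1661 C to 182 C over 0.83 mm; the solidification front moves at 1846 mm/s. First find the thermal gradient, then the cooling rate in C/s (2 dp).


G = (1661-182)/0.83 = 1781.92771084 C/mm
CR = 1781.92771084 * 1846 = 3289438.55 C/s


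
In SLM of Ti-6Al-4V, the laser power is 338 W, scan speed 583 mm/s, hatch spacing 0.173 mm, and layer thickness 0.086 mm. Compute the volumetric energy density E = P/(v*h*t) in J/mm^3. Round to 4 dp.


E = 338 / (583*0.173*0.086) = 38.9676 J/mm^3


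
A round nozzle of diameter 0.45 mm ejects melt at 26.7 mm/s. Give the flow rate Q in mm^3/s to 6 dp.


A = pi*(0.45/2)^2 = 0.15904313 mm^2
Q = 0.15904313 * 26.7 = 4.246452 mm^3/s


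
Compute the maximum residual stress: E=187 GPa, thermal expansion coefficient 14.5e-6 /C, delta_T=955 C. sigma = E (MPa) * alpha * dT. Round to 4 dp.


sigma = 187*1000 * 14.5e-6 * 955 = 2589.4825 MPa


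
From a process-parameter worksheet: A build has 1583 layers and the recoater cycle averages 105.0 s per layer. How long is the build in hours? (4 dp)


t = 1583 * 105.0 / 3600 = 46.1708 hrs


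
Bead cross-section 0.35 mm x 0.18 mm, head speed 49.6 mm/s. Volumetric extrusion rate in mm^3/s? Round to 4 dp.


Rate = 0.35 * 0.18 * 49.6 = 3.1248 mm^3/s


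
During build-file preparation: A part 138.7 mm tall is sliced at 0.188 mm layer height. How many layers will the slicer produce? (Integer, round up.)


Layers = ceil(138.7/0.188) = 738


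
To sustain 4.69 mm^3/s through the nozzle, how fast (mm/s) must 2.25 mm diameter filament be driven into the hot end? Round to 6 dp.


A = pi*(2.25/2)^2 = 3.976078
v = 4.69 / 3.976078 = 1.179554 mm/s


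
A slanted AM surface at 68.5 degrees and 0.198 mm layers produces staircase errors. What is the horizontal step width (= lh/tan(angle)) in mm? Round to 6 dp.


step = 0.198 / tan(68.5) = 0.077994 mm


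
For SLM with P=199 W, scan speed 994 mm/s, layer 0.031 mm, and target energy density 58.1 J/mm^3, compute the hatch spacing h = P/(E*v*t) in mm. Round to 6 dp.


h = 199 / (58.1*994*0.031) = 0.111155 mm


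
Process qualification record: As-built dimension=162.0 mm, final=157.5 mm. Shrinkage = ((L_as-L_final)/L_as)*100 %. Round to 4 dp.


Shrinkage = ((162.0-157.5)/162.0)*100 = 2.7778 %


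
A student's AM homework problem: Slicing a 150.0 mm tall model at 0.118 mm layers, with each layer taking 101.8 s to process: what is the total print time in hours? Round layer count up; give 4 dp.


Layers = ceil(150.0/0.118) = 1272
t = 1272 * 101.8 / 3600 = 35.9693 hrs


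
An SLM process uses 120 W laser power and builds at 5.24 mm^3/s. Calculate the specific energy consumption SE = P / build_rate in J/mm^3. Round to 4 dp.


SE = 120 / 5.24 = 22.9008 J/mm^3


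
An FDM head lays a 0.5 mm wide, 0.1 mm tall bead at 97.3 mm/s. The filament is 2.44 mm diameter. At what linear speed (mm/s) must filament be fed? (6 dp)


Q = 0.5 * 0.1 * 97.3 = 4.865 mm^3/s
A_fil = pi*(2.44/2)^2 = 4.67594651 mm^2
v_feed = 4.865 / 4.67594651 = 1.040431 mm/s


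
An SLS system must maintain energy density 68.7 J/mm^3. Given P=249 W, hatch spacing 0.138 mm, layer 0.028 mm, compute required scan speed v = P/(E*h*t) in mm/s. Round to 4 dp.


v = 249 / (68.7*0.138*0.028) = 938.0057 mm/s


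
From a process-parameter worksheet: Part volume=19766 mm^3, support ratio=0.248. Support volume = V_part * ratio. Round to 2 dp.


V_support = 19766 * 0.248 = 4901.97 mm^3


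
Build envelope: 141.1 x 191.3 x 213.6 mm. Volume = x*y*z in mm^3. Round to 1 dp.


V = 141.1 * 191.3 * 213.6 = 5765583.0 mm^3


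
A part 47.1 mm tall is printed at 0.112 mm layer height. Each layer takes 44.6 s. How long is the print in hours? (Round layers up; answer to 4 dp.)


Layers = ceil(47.1/0.112) = 421
t = 421 * 44.6 / 3600 = 5.2157 hrs


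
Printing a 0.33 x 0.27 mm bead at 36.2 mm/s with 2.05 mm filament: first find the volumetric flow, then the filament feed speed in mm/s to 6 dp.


Q = 0.33 * 0.27 * 36.2 = 3.22542 mm^3/s
A_fil = pi*(2.05/2)^2 = 3.30063578 mm^2
v_feed = 3.22542 / 3.30063578 = 0.977212 mm/s


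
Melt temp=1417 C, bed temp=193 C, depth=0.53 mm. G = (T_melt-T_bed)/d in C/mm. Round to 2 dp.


G = (1417-193)/0.53 = 2309.43 C/mm


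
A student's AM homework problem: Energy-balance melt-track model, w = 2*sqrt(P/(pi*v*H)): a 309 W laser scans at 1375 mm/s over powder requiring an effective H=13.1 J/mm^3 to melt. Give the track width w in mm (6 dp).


w = 2*sqrt(309/(pi*1375*13.1)) = 0.147791 mm


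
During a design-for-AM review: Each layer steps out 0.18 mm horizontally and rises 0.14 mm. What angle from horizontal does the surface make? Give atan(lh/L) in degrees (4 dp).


angle = atan(0.14/0.18) = 37.875 degrees


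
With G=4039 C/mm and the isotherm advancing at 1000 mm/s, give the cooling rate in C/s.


CR = 4039 * 1000 = 4039000 C/s


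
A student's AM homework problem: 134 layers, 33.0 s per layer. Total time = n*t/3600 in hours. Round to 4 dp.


t = 134 * 33.0 / 3600 = 1.2283 hrs


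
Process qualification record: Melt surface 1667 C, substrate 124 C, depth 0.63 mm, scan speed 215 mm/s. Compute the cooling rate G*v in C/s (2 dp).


G = (1667-124)/0.63 = 2449.20634921 C/mm
CR = 2449.20634921 * 215 = 526579.37 C/s


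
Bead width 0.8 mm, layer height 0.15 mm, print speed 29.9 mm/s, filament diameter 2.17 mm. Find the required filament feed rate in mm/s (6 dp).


Q = 0.8 * 0.15 * 29.9 = 3.588 mm^3/s
A_fil = pi*(2.17/2)^2 = 3.69836141 mm^2
v_feed = 3.588 / 3.69836141 = 0.970159 mm/s


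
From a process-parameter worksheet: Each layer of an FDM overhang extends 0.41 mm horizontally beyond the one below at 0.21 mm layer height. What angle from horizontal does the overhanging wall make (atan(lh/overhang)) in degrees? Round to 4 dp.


angle = atan(0.21/0.41) = 27.1213 degrees


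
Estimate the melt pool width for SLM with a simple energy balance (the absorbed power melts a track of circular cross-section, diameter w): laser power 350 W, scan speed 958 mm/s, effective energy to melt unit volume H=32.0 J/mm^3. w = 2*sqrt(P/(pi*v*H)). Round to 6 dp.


w = 2*sqrt(350/(pi*958*32.0)) = 0.120568 mm


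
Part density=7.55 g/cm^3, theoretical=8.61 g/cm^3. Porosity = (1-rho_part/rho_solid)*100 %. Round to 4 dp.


Porosity = (1-7.55/8.61)*100 = 12.3113 %


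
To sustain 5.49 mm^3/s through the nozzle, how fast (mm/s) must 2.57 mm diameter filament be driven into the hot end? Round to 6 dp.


A = pi*(2.57/2)^2 = 5.187476
v = 5.49 / 5.187476 = 1.058318 mm/s


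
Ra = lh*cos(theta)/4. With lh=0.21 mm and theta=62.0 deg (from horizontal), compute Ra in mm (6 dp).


Ra = 0.21 * cos(62.0) / 4 = 0.024647 mm


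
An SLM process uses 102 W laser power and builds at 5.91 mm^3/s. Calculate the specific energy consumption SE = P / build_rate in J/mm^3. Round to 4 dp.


SE = 102 / 5.91 = 17.2589 J/mm^3


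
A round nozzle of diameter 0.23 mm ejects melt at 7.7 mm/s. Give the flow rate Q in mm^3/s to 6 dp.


A = pi*(0.23/2)^2 = 0.04154756 mm^2
Q = 0.04154756 * 7.7 = 0.319916 mm^3/s


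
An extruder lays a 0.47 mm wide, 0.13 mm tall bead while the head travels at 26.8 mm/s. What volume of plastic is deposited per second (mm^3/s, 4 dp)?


Rate = 0.47 * 0.13 * 26.8 = 1.6375 mm^3/s


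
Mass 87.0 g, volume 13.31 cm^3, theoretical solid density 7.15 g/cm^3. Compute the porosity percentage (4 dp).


rho_part = 87.0 / 13.31 = 6.53643877 g/cm^3
Porosity = (1 - 6.53643877/7.15)*100 = 8.5813 %


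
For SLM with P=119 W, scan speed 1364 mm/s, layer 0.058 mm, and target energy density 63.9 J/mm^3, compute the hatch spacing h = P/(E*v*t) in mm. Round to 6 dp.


h = 119 / (63.9*1364*0.058) = 0.02354 mm


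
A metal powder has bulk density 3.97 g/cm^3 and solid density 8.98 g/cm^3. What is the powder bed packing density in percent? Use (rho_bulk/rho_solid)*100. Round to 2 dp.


Packing = (3.97/8.98)*100 = 44.21 %


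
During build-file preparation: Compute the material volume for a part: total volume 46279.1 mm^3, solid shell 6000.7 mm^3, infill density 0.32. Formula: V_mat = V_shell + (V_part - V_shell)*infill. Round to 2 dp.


V_infill = (46279.1 - 6000.7) * 0.32 = 12889.09
V_total = 6000.7 + 12889.09 = 18889.79 mm^3


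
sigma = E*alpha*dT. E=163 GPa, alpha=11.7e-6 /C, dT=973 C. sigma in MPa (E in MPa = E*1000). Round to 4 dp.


sigma = 163*1000 * 11.7e-6 * 973 = 1855.6083 MPa


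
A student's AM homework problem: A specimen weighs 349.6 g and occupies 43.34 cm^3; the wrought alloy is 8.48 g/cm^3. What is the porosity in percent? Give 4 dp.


rho_part = 349.6 / 43.34 = 8.06645132 g/cm^3
Porosity = (1 - 8.06645132/8.48)*100 = 4.8768 %


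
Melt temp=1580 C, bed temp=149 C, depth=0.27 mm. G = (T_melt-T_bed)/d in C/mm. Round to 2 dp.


G = (1580-149)/0.27 = 5300.0 C/mm


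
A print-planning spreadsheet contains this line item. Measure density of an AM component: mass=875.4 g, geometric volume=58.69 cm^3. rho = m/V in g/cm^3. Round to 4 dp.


rho = 875.4 / 58.69 = 14.9157 g/cm^3


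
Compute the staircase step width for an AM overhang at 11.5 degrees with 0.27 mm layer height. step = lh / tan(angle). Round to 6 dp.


step = 0.27 / tan(11.5) = 1.327092 mm


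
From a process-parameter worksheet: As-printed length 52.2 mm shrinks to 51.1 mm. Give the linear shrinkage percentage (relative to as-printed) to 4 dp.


Shrinkage = ((52.2-51.1)/52.2)*100 = 2.1073 %


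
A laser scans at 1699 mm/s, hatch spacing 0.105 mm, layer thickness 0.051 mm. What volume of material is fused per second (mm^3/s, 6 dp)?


Rate = 1699 * 0.105 * 0.051 = 9.098145 mm^3/s


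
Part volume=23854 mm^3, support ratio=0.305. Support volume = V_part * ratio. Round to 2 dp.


V_support = 23854 * 0.305 = 7275.47 mm^3


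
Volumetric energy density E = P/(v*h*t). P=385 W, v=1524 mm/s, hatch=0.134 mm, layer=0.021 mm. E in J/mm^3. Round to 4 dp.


E = 385 / (1524*0.134*0.021) = 89.7742 J/mm^3


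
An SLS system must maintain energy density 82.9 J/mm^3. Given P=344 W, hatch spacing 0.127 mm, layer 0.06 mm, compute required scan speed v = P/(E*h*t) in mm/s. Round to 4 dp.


v = 344 / (82.9*0.127*0.06) = 544.564 mm/s


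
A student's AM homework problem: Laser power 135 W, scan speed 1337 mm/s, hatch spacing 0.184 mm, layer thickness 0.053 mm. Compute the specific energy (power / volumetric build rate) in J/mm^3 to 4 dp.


Build rate = 1337 * 0.184 * 0.053 = 13.038424 mm^3/s
SE = 135 / 13.038424 = 10.354 J/mm^3


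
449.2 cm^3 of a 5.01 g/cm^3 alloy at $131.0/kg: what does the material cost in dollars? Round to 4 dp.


Mass = 449.2*5.01/1000 = 2.250492 kg
Cost = 2.250492 * 131.0 = 294.8145 $


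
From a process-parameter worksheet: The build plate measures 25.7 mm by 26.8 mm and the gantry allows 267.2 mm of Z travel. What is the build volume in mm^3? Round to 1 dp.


V = 25.7 * 26.8 * 267.2 = 184036.7 mm^3


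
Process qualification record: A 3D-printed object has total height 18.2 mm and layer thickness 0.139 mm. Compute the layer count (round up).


Layers = ceil(18.2/0.139) = 131


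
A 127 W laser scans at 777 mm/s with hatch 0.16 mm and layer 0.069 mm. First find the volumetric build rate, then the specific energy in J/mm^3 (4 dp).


Build rate = 777 * 0.16 * 0.069 = 8.57808 mm^3/s
SE = 127 / 8.57808 = 14.8052 J/mm^3


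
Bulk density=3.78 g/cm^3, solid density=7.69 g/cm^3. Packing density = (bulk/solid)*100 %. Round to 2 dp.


Packing = (3.78/7.69)*100 = 49.15 %


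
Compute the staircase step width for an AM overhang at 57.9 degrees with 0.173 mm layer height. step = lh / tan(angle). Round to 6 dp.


step = 0.173 / tan(57.9) = 0.108523 mm


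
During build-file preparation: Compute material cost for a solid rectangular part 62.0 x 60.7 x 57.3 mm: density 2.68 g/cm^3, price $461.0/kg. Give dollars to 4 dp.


V = 62.0 * 60.7 * 57.3 = 215642.82 mm^3 = 215.64282 cm^3
Mass = 215.64282 * 2.68 / 1000 = 0.57792276 kg
Cost = 0.57792276 * 461.0 = 266.4224 $


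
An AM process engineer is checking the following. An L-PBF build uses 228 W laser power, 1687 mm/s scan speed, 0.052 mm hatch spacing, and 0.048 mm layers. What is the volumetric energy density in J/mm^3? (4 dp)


E = 228 / (1687*0.052*0.048) = 54.1471 J/mm^3


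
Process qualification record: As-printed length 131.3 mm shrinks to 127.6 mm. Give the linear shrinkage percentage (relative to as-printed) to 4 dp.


Shrinkage = ((131.3-127.6)/131.3)*100 = 2.818 %


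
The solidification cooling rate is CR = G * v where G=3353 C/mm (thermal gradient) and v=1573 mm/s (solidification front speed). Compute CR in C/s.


CR = 3353 * 1573 = 5274269 C/s


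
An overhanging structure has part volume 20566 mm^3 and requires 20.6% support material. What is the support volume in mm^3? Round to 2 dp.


V_support = 20566 * 0.206 = 4236.6 mm^3


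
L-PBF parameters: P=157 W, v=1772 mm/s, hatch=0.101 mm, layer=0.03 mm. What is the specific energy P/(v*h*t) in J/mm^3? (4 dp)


Build rate = 1772 * 0.101 * 0.03 = 5.36916 mm^3/s
SE = 157 / 5.36916 = 29.2411 J/mm^3


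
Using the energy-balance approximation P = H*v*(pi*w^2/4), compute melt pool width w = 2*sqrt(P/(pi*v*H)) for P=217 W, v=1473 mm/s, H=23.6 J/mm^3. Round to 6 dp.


w = 2*sqrt(217/(pi*1473*23.6)) = 0.089151 mm


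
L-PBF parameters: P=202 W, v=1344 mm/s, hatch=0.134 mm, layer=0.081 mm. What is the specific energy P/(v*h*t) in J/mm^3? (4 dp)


Build rate = 1344 * 0.134 * 0.081 = 14.587776 mm^3/s
SE = 202 / 14.587776 = 13.8472 J/mm^3


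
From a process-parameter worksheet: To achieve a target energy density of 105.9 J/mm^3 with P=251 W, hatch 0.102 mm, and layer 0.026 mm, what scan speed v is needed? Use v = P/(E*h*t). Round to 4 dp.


v = 251 / (105.9*0.102*0.026) = 893.7257 mm/s


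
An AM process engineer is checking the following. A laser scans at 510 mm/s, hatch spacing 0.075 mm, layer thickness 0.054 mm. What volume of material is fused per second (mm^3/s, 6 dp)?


Rate = 510 * 0.075 * 0.054 = 2.0655 mm^3/s


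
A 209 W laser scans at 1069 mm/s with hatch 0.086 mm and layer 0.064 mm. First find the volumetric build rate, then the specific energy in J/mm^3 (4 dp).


Build rate = 1069 * 0.086 * 0.064 = 5.883776 mm^3/s
SE = 209 / 5.883776 = 35.5214 J/mm^3


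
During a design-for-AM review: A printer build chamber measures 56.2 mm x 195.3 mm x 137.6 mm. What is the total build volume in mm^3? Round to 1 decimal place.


V = 56.2 * 195.3 * 137.6 = 1510278.3 mm^3


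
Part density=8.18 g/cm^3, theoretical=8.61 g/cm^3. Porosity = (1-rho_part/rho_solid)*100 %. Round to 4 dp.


Porosity = (1-8.18/8.61)*100 = 4.9942 %


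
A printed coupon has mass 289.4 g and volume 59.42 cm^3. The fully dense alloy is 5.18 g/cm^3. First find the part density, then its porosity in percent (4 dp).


rho_part = 289.4 / 59.42 = 4.870414 g/cm^3
Porosity = (1 - 4.870414/5.18)*100 = 5.9766 %


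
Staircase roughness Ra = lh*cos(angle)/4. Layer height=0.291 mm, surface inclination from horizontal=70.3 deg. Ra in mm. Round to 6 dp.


Ra = 0.291 * cos(70.3) / 4 = 0.024524 mm


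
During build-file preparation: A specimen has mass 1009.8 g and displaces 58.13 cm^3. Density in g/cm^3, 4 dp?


rho = 1009.8 / 58.13 = 17.3714 g/cm^3


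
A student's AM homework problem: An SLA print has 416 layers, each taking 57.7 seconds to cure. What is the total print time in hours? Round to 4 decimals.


t = 416 * 57.7 / 3600 = 6.6676 hrs


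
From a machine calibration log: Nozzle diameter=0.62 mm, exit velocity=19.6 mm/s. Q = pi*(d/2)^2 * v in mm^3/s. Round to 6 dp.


A = pi*(0.62/2)^2 = 0.30190705 mm^2
Q = 0.30190705 * 19.6 = 5.917378 mm^3/s


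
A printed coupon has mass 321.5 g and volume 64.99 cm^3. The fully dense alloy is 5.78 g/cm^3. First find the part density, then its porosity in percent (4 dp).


rho_part = 321.5 / 64.99 = 4.94691491 g/cm^3
Porosity = (1 - 4.94691491/5.78)*100 = 14.4132 %


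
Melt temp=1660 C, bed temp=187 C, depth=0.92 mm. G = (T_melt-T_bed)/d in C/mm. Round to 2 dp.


G = (1660-187)/0.92 = 1601.09 C/mm


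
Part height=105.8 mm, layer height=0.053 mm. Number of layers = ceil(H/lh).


Layers = ceil(105.8/0.053) = 1997


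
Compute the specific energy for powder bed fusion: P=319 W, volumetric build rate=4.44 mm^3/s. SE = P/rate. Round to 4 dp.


SE = 319 / 4.44 = 71.8468 J/mm^3


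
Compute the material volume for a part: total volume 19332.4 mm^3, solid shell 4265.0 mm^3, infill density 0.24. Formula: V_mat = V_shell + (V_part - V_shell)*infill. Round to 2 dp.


V_infill = (19332.4 - 4265.0) * 0.24 = 3616.18
V_total = 4265.0 + 3616.18 = 7881.18 mm^3


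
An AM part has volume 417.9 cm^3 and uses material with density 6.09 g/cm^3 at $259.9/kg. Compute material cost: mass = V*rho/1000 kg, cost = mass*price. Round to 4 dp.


Mass = 417.9*6.09/1000 = 2.545011 kg
Cost = 2.545011 * 259.9 = 661.4484 $


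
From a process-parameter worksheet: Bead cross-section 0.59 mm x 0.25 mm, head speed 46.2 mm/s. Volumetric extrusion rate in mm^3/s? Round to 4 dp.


Rate = 0.59 * 0.25 * 46.2 = 6.8145 mm^3/s


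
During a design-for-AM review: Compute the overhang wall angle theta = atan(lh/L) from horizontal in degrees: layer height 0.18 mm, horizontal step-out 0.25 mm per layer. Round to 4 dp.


angle = atan(0.18/0.25) = 35.7539 degrees


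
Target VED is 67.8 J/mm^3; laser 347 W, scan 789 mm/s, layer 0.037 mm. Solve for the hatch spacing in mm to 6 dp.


h = 347 / (67.8*789*0.037) = 0.175316 mm


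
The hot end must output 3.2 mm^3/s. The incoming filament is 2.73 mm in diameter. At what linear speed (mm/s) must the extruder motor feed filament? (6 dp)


A = pi*(2.73/2)^2 = 5.853494
v = 3.2 / 5.853494 = 0.546682 mm/s


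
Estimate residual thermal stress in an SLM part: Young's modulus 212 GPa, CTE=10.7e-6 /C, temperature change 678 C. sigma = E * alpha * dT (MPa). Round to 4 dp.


sigma = 212*1000 * 10.7e-6 * 678 = 1537.9752 MPa


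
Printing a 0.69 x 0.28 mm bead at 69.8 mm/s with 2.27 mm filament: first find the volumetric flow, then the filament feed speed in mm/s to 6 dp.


Q = 0.69 * 0.28 * 69.8 = 13.48536 mm^3/s
A_fil = pi*(2.27/2)^2 = 4.0470782 mm^2
v_feed = 13.48536 / 4.0470782 = 3.332122 mm/s


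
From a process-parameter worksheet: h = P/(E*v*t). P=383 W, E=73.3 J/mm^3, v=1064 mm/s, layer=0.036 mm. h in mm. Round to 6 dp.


h = 383 / (73.3*1064*0.036) = 0.136411 mm


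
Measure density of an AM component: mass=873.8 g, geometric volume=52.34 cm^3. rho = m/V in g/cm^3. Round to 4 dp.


rho = 873.8 / 52.34 = 16.6947 g/cm^3


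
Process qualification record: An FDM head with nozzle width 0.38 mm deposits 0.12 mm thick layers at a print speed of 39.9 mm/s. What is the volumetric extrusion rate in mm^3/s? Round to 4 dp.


Rate = 0.38 * 0.12 * 39.9 = 1.8194 mm^3/s


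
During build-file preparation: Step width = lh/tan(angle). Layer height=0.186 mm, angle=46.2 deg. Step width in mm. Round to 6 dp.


step = 0.186 / tan(46.2) = 0.178368 mm


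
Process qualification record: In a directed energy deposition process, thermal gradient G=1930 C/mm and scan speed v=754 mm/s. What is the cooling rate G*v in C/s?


CR = 1930 * 754 = 1455220 C/s


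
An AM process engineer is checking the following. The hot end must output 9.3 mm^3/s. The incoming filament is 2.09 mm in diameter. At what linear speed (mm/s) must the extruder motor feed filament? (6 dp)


A = pi*(2.09/2)^2 = 3.430698
v = 9.3 / 3.430698 = 2.710819 mm/s


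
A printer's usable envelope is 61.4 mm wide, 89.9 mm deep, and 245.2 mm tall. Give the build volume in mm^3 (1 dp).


V = 61.4 * 89.9 * 245.2 = 1353469.7 mm^3


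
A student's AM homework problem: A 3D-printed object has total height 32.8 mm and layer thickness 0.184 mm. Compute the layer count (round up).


Layers = ceil(32.8/0.184) = 179


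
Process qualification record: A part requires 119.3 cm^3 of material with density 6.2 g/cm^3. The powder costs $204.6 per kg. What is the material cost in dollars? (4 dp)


Mass = 119.3*6.2/1000 = 0.73966 kg
Cost = 0.73966 * 204.6 = 151.3344 $


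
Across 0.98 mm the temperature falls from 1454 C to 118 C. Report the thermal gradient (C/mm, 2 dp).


G = (1454-118)/0.98 = 1363.27 C/mm


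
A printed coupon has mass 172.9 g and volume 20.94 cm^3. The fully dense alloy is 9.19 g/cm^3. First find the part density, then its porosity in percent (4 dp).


rho_part = 172.9 / 20.94 = 8.25692455 g/cm^3
Porosity = (1 - 8.25692455/9.19)*100 = 10.1532 %


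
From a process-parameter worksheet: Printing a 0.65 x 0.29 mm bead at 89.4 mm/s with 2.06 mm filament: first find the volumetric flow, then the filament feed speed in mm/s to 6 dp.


Q = 0.65 * 0.29 * 89.4 = 16.8519 mm^3/s
A_fil = pi*(2.06/2)^2 = 3.33291565 mm^2
v_feed = 16.8519 / 3.33291565 = 5.056204 mm/s


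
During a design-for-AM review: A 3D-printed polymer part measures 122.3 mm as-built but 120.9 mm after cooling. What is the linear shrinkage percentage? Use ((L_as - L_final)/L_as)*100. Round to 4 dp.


Shrinkage = ((122.3-120.9)/122.3)*100 = 1.1447 %


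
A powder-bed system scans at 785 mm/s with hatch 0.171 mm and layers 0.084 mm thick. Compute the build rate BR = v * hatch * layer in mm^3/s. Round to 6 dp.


Rate = 785 * 0.171 * 0.084 = 11.27574 mm^3/s


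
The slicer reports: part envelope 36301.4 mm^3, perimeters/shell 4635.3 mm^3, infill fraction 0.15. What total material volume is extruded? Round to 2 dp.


V_infill = (36301.4 - 4635.3) * 0.15 = 4749.92
V_total = 4635.3 + 4749.92 = 9385.22 mm^3


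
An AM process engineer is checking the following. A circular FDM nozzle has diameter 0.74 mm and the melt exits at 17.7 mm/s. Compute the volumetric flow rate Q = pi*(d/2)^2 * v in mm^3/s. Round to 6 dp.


A = pi*(0.74/2)^2 = 0.43008403 mm^2
Q = 0.43008403 * 17.7 = 7.612487 mm^3/s


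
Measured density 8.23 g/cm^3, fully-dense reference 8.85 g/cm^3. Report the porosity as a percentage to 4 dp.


Porosity = (1-8.23/8.85)*100 = 7.0056 %


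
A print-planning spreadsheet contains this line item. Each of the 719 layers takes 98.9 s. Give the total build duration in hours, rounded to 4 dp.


t = 719 * 98.9 / 3600 = 19.7525 hrs


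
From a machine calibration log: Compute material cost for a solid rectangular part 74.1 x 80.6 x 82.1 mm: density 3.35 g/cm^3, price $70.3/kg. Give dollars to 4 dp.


V = 74.1 * 80.6 * 82.1 = 490338.966 mm^3 = 490.338966 cm^3
Mass = 490.338966 * 3.35 / 1000 = 1.64263554 kg
Cost = 1.64263554 * 70.3 = 115.4773 $


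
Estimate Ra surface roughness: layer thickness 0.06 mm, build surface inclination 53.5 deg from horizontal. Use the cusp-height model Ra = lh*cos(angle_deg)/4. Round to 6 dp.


Ra = 0.06 * cos(53.5) / 4 = 0.008922 mm


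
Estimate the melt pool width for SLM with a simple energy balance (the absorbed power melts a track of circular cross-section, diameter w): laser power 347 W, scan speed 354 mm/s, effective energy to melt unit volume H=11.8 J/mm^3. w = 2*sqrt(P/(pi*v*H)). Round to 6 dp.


w = 2*sqrt(347/(pi*354*11.8)) = 0.32522 mm


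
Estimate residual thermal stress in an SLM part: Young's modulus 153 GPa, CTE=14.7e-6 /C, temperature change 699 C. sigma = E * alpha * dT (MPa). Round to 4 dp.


sigma = 153*1000 * 14.7e-6 * 699 = 1572.1209 MPa


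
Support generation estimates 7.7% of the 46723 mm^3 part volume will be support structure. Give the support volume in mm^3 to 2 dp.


V_support = 46723 * 0.077 = 3597.67 mm^3


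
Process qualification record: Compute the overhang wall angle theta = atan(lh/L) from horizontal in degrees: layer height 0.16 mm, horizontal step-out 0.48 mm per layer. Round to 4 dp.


angle = atan(0.16/0.48) = 18.4349 degrees


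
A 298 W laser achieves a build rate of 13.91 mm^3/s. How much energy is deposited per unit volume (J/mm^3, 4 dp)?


SE = 298 / 13.91 = 21.4234 J/mm^3


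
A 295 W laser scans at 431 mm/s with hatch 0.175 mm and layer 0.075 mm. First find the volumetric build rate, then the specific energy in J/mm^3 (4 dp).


Build rate = 431 * 0.175 * 0.075 = 5.656875 mm^3/s
SE = 295 / 5.656875 = 52.1489 J/mm^3


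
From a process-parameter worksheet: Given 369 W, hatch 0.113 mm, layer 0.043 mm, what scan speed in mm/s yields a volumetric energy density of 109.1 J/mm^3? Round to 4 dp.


v = 369 / (109.1*0.113*0.043) = 696.0729 mm/s


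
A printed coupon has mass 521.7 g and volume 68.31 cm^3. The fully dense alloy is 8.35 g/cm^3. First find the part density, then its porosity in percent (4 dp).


rho_part = 521.7 / 68.31 = 7.63724199 g/cm^3
Porosity = (1 - 7.63724199/8.35)*100 = 8.536 %


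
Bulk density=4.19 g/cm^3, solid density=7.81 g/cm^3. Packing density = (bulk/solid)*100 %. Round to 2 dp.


Packing = (4.19/7.81)*100 = 53.65 %


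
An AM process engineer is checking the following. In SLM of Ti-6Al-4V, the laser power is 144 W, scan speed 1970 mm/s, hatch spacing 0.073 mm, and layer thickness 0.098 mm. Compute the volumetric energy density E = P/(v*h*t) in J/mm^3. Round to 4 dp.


E = 144 / (1970*0.073*0.098) = 10.2176 J/mm^3


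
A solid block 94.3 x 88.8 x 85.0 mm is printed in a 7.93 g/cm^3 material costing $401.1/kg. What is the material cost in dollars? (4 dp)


V = 94.3 * 88.8 * 85.0 = 711776.4 mm^3 = 711.7764 cm^3
Mass = 711.7764 * 7.93 / 1000 = 5.64438685 kg
Cost = 5.64438685 * 401.1 = 2263.9636 $


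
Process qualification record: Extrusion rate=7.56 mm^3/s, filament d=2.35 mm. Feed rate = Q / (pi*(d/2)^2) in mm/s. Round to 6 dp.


A = pi*(2.35/2)^2 = 4.337361
v = 7.56 / 4.337361 = 1.742995 mm/s


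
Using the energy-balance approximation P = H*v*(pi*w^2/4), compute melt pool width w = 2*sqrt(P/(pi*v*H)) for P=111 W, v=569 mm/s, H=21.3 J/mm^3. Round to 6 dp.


w = 2*sqrt(111/(pi*569*21.3)) = 0.107987 mm


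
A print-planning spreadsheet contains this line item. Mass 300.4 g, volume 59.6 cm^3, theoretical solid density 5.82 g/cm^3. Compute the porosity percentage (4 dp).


rho_part = 300.4 / 59.6 = 5.04026846 g/cm^3
Porosity = (1 - 5.04026846/5.82)*100 = 13.3974 %


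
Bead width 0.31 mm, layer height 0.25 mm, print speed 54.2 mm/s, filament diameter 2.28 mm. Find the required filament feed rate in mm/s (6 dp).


Q = 0.31 * 0.25 * 54.2 = 4.2005 mm^3/s
A_fil = pi*(2.28/2)^2 = 4.08281381 mm^2
v_feed = 4.2005 / 4.08281381 = 1.028825 mm/s


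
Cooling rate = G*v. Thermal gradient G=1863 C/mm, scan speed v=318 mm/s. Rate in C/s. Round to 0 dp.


CR = 1863 * 318 = 592434 C/s


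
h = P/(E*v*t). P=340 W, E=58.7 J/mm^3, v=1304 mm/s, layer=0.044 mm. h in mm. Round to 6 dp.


h = 340 / (58.7*1304*0.044) = 0.100951 mm


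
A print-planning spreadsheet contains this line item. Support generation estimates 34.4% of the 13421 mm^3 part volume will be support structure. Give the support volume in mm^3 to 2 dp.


V_support = 13421 * 0.344 = 4616.82 mm^3


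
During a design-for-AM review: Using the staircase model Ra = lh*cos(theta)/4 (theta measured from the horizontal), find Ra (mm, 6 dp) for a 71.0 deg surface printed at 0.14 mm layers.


Ra = 0.14 * cos(71.0) / 4 = 0.011395 mm


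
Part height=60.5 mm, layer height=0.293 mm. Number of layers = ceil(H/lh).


Layers = ceil(60.5/0.293) = 207


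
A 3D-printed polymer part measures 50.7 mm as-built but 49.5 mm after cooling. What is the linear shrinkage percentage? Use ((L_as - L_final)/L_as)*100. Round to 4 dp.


Shrinkage = ((50.7-49.5)/50.7)*100 = 2.3669 %


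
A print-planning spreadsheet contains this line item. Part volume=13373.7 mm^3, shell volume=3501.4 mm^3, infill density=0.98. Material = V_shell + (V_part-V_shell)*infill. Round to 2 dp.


V_infill = (13373.7 - 3501.4) * 0.98 = 9674.85
V_total = 3501.4 + 9674.85 = 13176.25 mm^3


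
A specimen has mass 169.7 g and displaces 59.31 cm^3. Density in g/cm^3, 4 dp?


rho = 169.7 / 59.31 = 2.8612 g/cm^3


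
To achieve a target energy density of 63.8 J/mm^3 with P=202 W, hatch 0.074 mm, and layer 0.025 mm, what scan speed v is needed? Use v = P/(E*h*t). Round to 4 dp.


v = 202 / (63.8*0.074*0.025) = 1711.4293 mm/s


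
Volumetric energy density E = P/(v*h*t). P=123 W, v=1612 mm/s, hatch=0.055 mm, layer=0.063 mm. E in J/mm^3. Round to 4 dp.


E = 123 / (1612*0.055*0.063) = 22.021 J/mm^3


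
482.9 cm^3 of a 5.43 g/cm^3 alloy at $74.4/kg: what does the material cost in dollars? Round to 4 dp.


Mass = 482.9*5.43/1000 = 2.622147 kg
Cost = 2.622147 * 74.4 = 195.0877 $


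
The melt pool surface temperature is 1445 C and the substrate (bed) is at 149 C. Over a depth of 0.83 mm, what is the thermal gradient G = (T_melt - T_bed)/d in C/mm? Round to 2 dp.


G = (1445-149)/0.83 = 1561.45 C/mm


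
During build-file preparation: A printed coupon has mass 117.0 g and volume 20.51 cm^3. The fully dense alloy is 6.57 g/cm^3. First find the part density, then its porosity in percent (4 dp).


rho_part = 117.0 / 20.51 = 5.70453437 g/cm^3
Porosity = (1 - 5.70453437/6.57)*100 = 13.173 %


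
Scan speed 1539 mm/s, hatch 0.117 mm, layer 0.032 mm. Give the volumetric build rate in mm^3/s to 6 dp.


Rate = 1539 * 0.117 * 0.032 = 5.762016 mm^3/s


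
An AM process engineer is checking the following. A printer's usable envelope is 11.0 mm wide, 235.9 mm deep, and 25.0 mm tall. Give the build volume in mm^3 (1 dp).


V = 11.0 * 235.9 * 25.0 = 64872.5 mm^3


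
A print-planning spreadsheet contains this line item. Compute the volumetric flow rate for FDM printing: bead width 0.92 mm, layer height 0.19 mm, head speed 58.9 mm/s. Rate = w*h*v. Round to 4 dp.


Rate = 0.92 * 0.19 * 58.9 = 10.2957 mm^3/s


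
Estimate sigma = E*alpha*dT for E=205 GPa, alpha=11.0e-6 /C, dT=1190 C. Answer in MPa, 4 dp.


sigma = 205*1000 * 11.0e-6 * 1190 = 2683.45 MPa


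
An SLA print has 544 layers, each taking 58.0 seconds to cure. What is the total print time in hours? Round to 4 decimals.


t = 544 * 58.0 / 3600 = 8.7644 hrs


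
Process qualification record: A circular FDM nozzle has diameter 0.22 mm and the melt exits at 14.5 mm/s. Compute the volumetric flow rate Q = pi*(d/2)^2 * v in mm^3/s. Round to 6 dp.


A = pi*(0.22/2)^2 = 0.03801327 mm^2
Q = 0.03801327 * 14.5 = 0.551192 mm^3/s


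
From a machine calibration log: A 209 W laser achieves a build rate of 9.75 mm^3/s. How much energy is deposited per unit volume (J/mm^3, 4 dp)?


SE = 209 / 9.75 = 21.4359 J/mm^3


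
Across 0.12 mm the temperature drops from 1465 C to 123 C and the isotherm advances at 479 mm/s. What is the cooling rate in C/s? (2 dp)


G = (1465-123)/0.12 = 11183.33333333 C/mm
CR = 11183.33333333 * 479 = 5356816.67 C/s


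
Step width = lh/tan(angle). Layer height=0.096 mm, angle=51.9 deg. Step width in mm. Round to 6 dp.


step = 0.096 / tan(51.9) = 0.075274 mm


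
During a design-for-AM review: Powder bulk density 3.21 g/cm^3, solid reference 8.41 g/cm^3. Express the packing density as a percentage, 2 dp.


Packing = (3.21/8.41)*100 = 38.17 %


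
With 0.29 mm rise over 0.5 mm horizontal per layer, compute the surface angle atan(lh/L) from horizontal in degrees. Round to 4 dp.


angle = atan(0.29/0.5) = 30.1137 degrees


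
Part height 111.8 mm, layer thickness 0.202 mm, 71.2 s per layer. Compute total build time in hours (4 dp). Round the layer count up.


Layers = ceil(111.8/0.202) = 554
t = 554 * 71.2 / 3600 = 10.9569 hrs


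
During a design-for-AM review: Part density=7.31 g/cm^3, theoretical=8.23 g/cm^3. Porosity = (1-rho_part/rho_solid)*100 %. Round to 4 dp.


Porosity = (1-7.31/8.23)*100 = 11.1786 %


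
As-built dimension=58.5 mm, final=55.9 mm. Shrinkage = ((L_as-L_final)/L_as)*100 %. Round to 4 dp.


Shrinkage = ((58.5-55.9)/58.5)*100 = 4.4444 %


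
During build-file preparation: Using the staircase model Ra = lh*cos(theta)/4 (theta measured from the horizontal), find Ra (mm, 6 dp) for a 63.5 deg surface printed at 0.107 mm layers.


Ra = 0.107 * cos(63.5) / 4 = 0.011936 mm


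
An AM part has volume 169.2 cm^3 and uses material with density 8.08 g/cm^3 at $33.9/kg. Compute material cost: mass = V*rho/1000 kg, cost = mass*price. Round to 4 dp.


Mass = 169.2*8.08/1000 = 1.367136 kg
Cost = 1.367136 * 33.9 = 46.3459 $


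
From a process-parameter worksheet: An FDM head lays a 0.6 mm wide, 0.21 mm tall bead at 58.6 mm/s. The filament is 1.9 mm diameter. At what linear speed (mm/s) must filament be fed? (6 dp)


Q = 0.6 * 0.21 * 58.6 = 7.3836 mm^3/s
A_fil = pi*(1.9/2)^2 = 2.83528737 mm^2
v_feed = 7.3836 / 2.83528737 = 2.60418 mm/s


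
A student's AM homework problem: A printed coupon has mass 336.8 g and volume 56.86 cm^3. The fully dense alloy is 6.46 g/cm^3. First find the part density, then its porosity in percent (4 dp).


rho_part = 336.8 / 56.86 = 5.92332044 g/cm^3
Porosity = (1 - 5.92332044/6.46)*100 = 8.3077 %


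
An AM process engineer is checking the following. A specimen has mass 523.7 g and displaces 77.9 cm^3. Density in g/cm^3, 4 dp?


rho = 523.7 / 77.9 = 6.7227 g/cm^3


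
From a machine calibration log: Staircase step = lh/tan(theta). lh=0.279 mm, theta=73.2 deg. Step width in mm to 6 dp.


step = 0.279 / tan(73.2) = 0.084235 mm


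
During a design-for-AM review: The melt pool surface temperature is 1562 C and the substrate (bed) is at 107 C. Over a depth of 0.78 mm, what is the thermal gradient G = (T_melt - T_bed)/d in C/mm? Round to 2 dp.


G = (1562-107)/0.78 = 1865.38 C/mm


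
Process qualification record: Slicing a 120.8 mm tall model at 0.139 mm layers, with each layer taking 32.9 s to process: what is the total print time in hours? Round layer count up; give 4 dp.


Layers = ceil(120.8/0.139) = 870
t = 870 * 32.9 / 3600 = 7.9508 hrs


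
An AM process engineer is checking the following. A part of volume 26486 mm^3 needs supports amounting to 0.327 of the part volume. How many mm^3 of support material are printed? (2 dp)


V_support = 26486 * 0.327 = 8660.92 mm^3


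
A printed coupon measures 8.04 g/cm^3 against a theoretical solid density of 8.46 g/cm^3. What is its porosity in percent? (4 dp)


Porosity = (1-8.04/8.46)*100 = 4.9645 %


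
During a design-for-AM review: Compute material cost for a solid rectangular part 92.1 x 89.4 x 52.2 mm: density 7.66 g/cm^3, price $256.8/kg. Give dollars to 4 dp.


V = 92.1 * 89.4 * 52.2 = 429801.228 mm^3 = 429.801228 cm^3
Mass = 429.801228 * 7.66 / 1000 = 3.29227741 kg
Cost = 3.29227741 * 256.8 = 845.4568 $


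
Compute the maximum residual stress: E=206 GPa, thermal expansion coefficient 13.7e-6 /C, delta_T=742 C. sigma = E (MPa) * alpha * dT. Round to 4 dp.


sigma = 206*1000 * 13.7e-6 * 742 = 2094.0724 MPa


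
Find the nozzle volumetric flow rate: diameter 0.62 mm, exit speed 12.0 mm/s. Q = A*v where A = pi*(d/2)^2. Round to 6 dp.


A = pi*(0.62/2)^2 = 0.30190705 mm^2
Q = 0.30190705 * 12.0 = 3.622885 mm^3/s


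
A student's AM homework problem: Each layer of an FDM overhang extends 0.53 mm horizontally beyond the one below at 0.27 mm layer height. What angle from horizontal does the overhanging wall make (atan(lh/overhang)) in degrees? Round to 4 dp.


angle = atan(0.27/0.53) = 26.9958 degrees


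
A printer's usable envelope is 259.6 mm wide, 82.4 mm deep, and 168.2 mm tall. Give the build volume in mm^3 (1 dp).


V = 259.6 * 82.4 * 168.2 = 3597972.9 mm^3


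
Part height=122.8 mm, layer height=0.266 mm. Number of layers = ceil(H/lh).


Layers = ceil(122.8/0.266) = 462


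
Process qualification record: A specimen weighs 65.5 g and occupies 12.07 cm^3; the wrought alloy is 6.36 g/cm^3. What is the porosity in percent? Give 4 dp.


rho_part = 65.5 / 12.07 = 5.42667771 g/cm^3
Porosity = (1 - 5.42667771/6.36)*100 = 14.6749 %


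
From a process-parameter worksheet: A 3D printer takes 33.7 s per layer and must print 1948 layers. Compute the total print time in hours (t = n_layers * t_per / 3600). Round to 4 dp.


t = 1948 * 33.7 / 3600 = 18.2354 hrs


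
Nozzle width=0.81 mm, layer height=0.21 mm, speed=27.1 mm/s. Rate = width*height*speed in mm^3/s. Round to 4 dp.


Rate = 0.81 * 0.21 * 27.1 = 4.6097 mm^3/s


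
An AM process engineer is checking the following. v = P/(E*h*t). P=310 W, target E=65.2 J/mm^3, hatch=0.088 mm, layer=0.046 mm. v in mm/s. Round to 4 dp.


v = 310 / (65.2*0.088*0.046) = 1174.5556 mm/s


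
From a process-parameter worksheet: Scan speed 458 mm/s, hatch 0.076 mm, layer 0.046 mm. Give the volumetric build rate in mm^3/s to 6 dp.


Rate = 458 * 0.076 * 0.046 = 1.601168 mm^3/s


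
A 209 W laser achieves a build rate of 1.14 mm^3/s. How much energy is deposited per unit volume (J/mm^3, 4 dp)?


SE = 209 / 1.14 = 183.3333 J/mm^3


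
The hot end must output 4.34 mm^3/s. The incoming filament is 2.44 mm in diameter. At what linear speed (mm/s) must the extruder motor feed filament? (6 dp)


A = pi*(2.44/2)^2 = 4.675947
v = 4.34 / 4.675947 = 0.928154 mm/s


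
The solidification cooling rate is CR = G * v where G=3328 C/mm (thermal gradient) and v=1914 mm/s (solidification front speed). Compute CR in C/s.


CR = 3328 * 1914 = 6369792 C/s


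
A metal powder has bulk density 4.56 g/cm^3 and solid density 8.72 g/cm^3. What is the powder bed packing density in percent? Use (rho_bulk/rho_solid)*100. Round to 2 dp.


Packing = (4.56/8.72)*100 = 52.29 %


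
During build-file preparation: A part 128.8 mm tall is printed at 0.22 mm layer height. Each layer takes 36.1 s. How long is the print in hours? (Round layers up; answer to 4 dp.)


Layers = ceil(128.8/0.22) = 586
t = 586 * 36.1 / 3600 = 5.8763 hrs


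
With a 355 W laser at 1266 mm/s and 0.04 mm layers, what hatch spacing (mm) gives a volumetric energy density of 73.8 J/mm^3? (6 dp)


h = 355 / (73.8*1266*0.04) = 0.09499 mm
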